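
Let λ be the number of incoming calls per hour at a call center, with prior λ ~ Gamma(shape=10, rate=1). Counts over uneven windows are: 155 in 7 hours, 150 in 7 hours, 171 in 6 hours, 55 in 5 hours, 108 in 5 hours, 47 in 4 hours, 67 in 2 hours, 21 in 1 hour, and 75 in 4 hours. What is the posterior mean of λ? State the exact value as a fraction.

Total count: 155 + 150 + 171 + 55 + 108 + 47 + 67 + 21 + 75 = 849.
Total exposure: 7 + 7 + 6 + 5 + 5 + 4 + 2 + 1 + 4 = 41 hours.
Posterior: α' = 10 + 849 = 859, β' = 1 + 41 = 42.
Posterior mean = α'/β' = 859/42.

859/42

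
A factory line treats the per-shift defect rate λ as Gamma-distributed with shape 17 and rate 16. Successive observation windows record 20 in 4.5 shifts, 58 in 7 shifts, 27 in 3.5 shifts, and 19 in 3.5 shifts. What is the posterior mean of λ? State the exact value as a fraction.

94/23

Total count: 20 + 58 + 27 + 19 = 124.
Total exposure: 4.5 + 7 + 3.5 + 3.5 = 18.5 shifts.
By Gamma–Poisson conjugacy, the posterior is Gamma(α + Σx, β + Σt) = Gamma(17 + 124, 16 + 18.5) = Gamma(141, 69/2).
Posterior mean = α'/β' = 141/(69/2) = 94/23.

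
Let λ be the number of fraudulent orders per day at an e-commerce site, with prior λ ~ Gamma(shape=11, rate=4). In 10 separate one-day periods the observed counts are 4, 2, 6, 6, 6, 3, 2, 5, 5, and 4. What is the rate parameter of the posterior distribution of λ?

Total count: 4 + 2 + 6 + 6 + 6 + 3 + 2 + 5 + 5 + 4 = 43.
Total exposure: 10 days.
Posterior: α' = 11 + 43 = 54, β' = 4 + 10 = 14.

14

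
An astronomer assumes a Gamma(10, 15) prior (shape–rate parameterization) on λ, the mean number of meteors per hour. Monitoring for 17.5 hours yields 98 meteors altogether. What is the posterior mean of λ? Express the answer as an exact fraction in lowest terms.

Total count 98 over total exposure 17.5 hours.
Conjugate update: add total count to the shape and total exposure to the rate, giving Gamma(108, 65/2).
Posterior mean = α'/β' = 108/(65/2) = 216/65.

216/65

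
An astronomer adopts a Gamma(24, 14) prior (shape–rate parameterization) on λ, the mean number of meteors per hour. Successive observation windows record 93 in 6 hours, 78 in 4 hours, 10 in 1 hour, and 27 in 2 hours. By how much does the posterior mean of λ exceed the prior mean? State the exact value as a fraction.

1300/189

Total count: 93 + 78 + 10 + 27 = 208.
Total exposure: 6 + 4 + 1 + 2 = 13 hours.
Gamma(α, β) with Poisson data over total exposure Σt gives posterior Gamma(α+Σx, β+Σt) = Gamma(232, 27).
Posterior mean = 232/27 = 232/27; prior mean = 24/14 = 12/7. Difference = 232/27 − 12/7 = 1300/189.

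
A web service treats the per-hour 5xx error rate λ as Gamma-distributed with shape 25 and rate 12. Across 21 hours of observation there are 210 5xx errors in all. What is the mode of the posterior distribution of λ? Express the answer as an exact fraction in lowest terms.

Total count 210 over total exposure 21 hours.
Gamma(α, β) with Poisson data over total exposure Σt gives posterior Gamma(α+Σx, β+Σt) = Gamma(235, 33).
Posterior mode = (α'−1)/β' = 234/33 = 78/11.

78/11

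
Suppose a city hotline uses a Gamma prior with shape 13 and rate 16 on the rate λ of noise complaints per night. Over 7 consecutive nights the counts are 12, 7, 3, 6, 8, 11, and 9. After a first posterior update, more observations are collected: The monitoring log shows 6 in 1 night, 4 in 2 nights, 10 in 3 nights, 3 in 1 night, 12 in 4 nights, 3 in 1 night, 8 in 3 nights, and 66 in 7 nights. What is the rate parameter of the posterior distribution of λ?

45

Total count: 12 + 7 + 3 + 6 + 8 + 11 + 9 = 56.
Total exposure: 7 nights.
After the first batch: Gamma(13 + 56, 16 + 7) = Gamma(69, 23).
Total count: 6 + 4 + 10 + 3 + 12 + 3 + 8 + 66 = 112.
Total exposure: 1 + 2 + 3 + 1 + 4 + 1 + 3 + 7 = 22 nights.
After the second batch: Gamma(69 + 112, 23 + 22) = Gamma(181, 45).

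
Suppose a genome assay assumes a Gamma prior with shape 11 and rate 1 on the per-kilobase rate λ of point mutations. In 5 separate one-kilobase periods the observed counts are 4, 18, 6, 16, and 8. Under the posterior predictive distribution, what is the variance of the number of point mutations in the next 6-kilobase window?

126

Total count: 4 + 18 + 6 + 16 + 8 = 52.
Total exposure: 5 kilobases.
The Gamma prior is conjugate for the Poisson rate, so λ | data ~ Gamma(11+52, 1+5) = Gamma(63, 6).
The posterior predictive for a window of length T is Negative Binomial with variance T·α'·(β'+T)/β'² = 6·63·12/36 = 126.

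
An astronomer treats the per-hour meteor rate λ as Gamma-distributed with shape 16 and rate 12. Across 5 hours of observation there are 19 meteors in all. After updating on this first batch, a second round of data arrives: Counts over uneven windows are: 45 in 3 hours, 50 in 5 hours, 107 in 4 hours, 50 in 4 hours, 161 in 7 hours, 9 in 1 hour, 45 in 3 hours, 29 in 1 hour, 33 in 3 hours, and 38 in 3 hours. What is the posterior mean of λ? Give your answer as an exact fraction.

602/51

Total count 19 over total exposure 5 hours.
After the first batch: Gamma(16 + 19, 12 + 5) = Gamma(35, 17).
Total count: 45 + 50 + 107 + 50 + 161 + 9 + 45 + 29 + 33 + 38 = 567.
Total exposure: 3 + 5 + 4 + 4 + 7 + 1 + 3 + 1 + 3 + 3 = 34 hours.
After the second batch: Gamma(35 + 567, 17 + 34) = Gamma(602, 51).
Posterior mean = α'/β' = 602/51.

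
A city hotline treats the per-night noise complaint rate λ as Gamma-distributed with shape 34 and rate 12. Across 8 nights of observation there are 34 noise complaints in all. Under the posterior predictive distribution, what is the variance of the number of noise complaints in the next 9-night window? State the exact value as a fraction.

4437/100

Total count 34 over total exposure 8 nights.
Posterior: α' = 34 + 34 = 68, β' = 12 + 8 = 20.
The posterior predictive for a window of length T is Negative Binomial with variance T·α'·(β'+T)/β'² = 9·68·29/400 = 4437/100.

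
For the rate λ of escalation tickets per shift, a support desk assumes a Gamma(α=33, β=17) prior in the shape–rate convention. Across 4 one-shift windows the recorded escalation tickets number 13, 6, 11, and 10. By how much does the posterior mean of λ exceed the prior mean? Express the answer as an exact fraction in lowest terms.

Total count: 13 + 6 + 11 + 10 = 40.
Total exposure: 4 shifts.
By Gamma–Poisson conjugacy, the posterior is Gamma(α + Σx, β + Σt) = Gamma(33 + 40, 17 + 4) = Gamma(73, 21).
Posterior mean = 73/21 = 73/21; prior mean = 33/17 = 33/17. Difference = 73/21 − 33/17 = 548/357.

548/357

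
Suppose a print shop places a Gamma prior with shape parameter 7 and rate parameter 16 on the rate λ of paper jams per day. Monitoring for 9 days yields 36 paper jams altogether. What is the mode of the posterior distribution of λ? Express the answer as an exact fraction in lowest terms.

42/25

Total count 36 over total exposure 9 days.
Gamma(α, β) with Poisson data over total exposure Σt gives posterior Gamma(α+Σx, β+Σt) = Gamma(43, 25).
Posterior mode = (α'−1)/β' = 42/25.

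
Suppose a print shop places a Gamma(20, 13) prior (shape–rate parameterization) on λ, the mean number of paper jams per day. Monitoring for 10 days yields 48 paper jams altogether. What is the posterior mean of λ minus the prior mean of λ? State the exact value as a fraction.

424/299

Total count 48 over total exposure 10 days.
Posterior: α' = 20 + 48 = 68, β' = 13 + 10 = 23.
Posterior mean = 68/23 = 68/23; prior mean = 20/13 = 20/13. Difference = 68/23 − 20/13 = 424/299.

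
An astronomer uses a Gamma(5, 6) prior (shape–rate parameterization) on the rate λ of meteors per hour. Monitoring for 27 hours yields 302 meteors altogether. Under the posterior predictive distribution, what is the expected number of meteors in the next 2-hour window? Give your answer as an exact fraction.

614/33

Total count 302 over total exposure 27 hours.
Conjugate update: add total count to the shape and total exposure to the rate, giving Gamma(307, 33).
Predictive mean over a 2-hour window = T·E[λ|data] = 2·307/33 = 614/33.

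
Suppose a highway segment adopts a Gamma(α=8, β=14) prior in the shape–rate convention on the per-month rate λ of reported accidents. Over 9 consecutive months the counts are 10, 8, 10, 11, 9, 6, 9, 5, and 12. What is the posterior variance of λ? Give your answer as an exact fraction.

88/529

Total count: 10 + 8 + 10 + 11 + 9 + 6 + 9 + 5 + 12 = 80.
Total exposure: 9 months.
Gamma(α, β) with Poisson data over total exposure Σt gives posterior Gamma(α+Σx, β+Σt) = Gamma(88, 23).
Posterior variance = α'/β'² = 88/529.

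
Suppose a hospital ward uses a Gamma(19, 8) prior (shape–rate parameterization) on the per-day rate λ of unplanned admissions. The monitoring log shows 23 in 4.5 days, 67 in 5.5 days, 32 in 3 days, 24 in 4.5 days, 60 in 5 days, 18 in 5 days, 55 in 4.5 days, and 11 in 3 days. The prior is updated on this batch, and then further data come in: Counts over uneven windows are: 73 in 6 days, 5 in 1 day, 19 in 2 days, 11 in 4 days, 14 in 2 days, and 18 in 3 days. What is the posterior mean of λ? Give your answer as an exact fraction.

449/61

Total count: 23 + 67 + 32 + 24 + 60 + 18 + 55 + 11 = 290.
Total exposure: 4.5 + 5.5 + 3 + 4.5 + 5 + 5 + 4.5 + 3 = 35 days.
After the first batch: Gamma(19 + 290, 8 + 35) = Gamma(309, 43).
Total count: 73 + 5 + 19 + 11 + 14 + 18 = 140.
Total exposure: 6 + 1 + 2 + 4 + 2 + 3 = 18 days.
After the second batch: Gamma(309 + 140, 43 + 18) = Gamma(449, 61).
Posterior mean = α'/β' = 449/61.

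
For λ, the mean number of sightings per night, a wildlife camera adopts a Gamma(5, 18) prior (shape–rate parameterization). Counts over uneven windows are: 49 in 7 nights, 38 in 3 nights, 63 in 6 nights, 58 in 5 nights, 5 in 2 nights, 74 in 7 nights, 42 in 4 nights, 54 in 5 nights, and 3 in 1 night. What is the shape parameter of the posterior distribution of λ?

391

Total count: 49 + 38 + 63 + 58 + 5 + 74 + 42 + 54 + 3 = 386.
Total exposure: 7 + 3 + 6 + 5 + 2 + 7 + 4 + 5 + 1 = 40 nights.
Conjugate update: add total count to the shape and total exposure to the rate, giving Gamma(391, 58).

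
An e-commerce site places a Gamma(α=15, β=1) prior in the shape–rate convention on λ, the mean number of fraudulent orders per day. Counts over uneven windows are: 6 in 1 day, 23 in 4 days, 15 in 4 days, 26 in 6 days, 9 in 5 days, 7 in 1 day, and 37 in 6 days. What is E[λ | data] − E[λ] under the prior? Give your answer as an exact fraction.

-141/14

Total count: 6 + 23 + 15 + 26 + 9 + 7 + 37 = 123.
Total exposure: 1 + 4 + 4 + 6 + 5 + 1 + 6 = 27 days.
The Gamma prior is conjugate for the Poisson rate, so λ | data ~ Gamma(15+123, 1+27) = Gamma(138, 28).
Posterior mean = 138/28 = 69/14; prior mean = 15/1 = 15. Difference = 69/14 − 15 = -141/14.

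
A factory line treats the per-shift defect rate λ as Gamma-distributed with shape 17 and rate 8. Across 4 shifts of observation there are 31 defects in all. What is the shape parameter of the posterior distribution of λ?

Total count 31 over total exposure 4 shifts.
By Gamma–Poisson conjugacy, the posterior is Gamma(α + Σx, β + Σt) = Gamma(17 + 31, 8 + 4) = Gamma(48, 12).

48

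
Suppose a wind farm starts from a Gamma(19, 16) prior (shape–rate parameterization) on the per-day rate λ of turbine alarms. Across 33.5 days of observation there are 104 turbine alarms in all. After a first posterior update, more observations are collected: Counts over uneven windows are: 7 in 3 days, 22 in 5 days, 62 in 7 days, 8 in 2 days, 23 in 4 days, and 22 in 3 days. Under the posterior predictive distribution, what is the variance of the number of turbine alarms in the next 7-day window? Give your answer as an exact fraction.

Total count 104 over total exposure 33.5 days.
After the first batch: Gamma(19 + 104, 16 + 33.5) = Gamma(123, 99/2).
Total count: 7 + 22 + 62 + 8 + 23 + 22 = 144.
Total exposure: 3 + 5 + 7 + 2 + 4 + 3 = 24 days.
After the second batch: Gamma(123 + 144, 99/2 + 24) = Gamma(267, 147/2).
The posterior predictive for a window of length T is Negative Binomial with variance T·α'·(β'+T)/β'² = 7·267·(161/2)/(21609/4) = 4094/147.

4094/147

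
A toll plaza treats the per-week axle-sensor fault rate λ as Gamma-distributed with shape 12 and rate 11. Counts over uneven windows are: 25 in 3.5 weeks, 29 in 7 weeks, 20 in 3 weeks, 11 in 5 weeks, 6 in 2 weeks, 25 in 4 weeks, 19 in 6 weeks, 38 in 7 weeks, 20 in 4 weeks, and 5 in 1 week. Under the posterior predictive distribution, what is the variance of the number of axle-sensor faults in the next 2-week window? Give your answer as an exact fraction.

93240/11449

Total count: 25 + 29 + 20 + 11 + 6 + 25 + 19 + 38 + 20 + 5 = 198.
Total exposure: 3.5 + 7 + 3 + 5 + 2 + 4 + 6 + 7 + 4 + 1 = 42.5 weeks.
By Gamma–Poisson conjugacy, the posterior is Gamma(α + Σx, β + Σt) = Gamma(12 + 198, 11 + 42.5) = Gamma(210, 107/2).
The posterior predictive for a window of length T is Negative Binomial with variance T·α'·(β'+T)/β'² = 2·210·(111/2)/(11449/4) = 93240/11449.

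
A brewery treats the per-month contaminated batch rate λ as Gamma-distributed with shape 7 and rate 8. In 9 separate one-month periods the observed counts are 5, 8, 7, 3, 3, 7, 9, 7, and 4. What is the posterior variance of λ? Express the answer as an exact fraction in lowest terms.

Total count: 5 + 8 + 7 + 3 + 3 + 7 + 9 + 7 + 4 = 53.
Total exposure: 9 months.
By Gamma–Poisson conjugacy, the posterior is Gamma(α + Σx, β + Σt) = Gamma(7 + 53, 8 + 9) = Gamma(60, 17).
Posterior variance = α'/β'² = 60/289.

60/289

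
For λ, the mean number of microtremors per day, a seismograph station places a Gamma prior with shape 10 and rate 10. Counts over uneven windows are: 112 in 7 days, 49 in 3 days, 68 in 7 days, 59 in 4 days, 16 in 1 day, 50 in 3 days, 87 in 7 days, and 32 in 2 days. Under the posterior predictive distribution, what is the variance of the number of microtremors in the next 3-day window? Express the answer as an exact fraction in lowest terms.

Total count: 112 + 49 + 68 + 59 + 16 + 50 + 87 + 32 = 473.
Total exposure: 7 + 3 + 7 + 4 + 1 + 3 + 7 + 2 = 34 days.
Gamma(α, β) with Poisson data over total exposure Σt gives posterior Gamma(α+Σx, β+Σt) = Gamma(483, 44).
The posterior predictive for a window of length T is Negative Binomial with variance T·α'·(β'+T)/β'² = 3·483·47/1936 = 68103/1936.

68103/1936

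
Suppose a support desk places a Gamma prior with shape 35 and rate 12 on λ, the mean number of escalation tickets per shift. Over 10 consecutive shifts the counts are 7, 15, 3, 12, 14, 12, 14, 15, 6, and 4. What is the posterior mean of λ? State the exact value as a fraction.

137/22

Total count: 7 + 15 + 3 + 12 + 14 + 12 + 14 + 15 + 6 + 4 = 102.
Total exposure: 10 shifts.
Gamma(α, β) with Poisson data over total exposure Σt gives posterior Gamma(α+Σx, β+Σt) = Gamma(137, 22).
Posterior mean = α'/β' = 137/22.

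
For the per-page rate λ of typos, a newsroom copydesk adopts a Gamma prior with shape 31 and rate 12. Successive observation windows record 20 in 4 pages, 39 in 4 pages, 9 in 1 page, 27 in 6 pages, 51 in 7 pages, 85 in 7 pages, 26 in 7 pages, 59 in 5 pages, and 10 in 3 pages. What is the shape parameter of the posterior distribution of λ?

357

Total count: 20 + 39 + 9 + 27 + 51 + 85 + 26 + 59 + 10 = 326.
Total exposure: 4 + 4 + 1 + 6 + 7 + 7 + 7 + 5 + 3 = 44 pages.
By Gamma–Poisson conjugacy, the posterior is Gamma(α + Σx, β + Σt) = Gamma(31 + 326, 12 + 44) = Gamma(357, 56).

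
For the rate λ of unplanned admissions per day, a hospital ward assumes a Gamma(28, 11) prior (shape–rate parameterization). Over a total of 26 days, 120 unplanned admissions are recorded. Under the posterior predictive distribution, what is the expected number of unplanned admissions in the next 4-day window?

16

Total count 120 over total exposure 26 days.
By Gamma–Poisson conjugacy, the posterior is Gamma(α + Σx, β + Σt) = Gamma(28 + 120, 11 + 26) = Gamma(148, 37).
Predictive mean over a 4-day window = T·E[λ|data] = 4·148/37 = 16.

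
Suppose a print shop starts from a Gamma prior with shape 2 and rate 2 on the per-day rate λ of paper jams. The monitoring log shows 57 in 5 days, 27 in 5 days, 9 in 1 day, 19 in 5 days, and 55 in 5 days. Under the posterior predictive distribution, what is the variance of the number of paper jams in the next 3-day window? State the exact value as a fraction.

13182/529

Total count: 57 + 27 + 9 + 19 + 55 = 167.
Total exposure: 5 + 5 + 1 + 5 + 5 = 21 days.
Posterior: α' = 2 + 167 = 169, β' = 2 + 21 = 23.
The posterior predictive for a window of length T is Negative Binomial with variance T·α'·(β'+T)/β'² = 3·169·26/529 = 13182/529.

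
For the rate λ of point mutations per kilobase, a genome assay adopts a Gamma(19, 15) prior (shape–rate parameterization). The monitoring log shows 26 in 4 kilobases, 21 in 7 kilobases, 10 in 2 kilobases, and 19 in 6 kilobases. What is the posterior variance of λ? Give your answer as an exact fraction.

Total count: 26 + 21 + 10 + 19 = 76.
Total exposure: 4 + 7 + 2 + 6 = 19 kilobases.
Posterior: α' = 19 + 76 = 95, β' = 15 + 19 = 34.
Posterior variance = α'/β'² = 95/1156.

95/1156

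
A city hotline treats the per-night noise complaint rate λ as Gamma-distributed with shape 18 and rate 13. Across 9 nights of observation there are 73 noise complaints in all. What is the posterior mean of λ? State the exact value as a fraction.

91/22

Total count 73 over total exposure 9 nights.
By Gamma–Poisson conjugacy, the posterior is Gamma(α + Σx, β + Σt) = Gamma(18 + 73, 13 + 9) = Gamma(91, 22).
Posterior mean = α'/β' = 91/22.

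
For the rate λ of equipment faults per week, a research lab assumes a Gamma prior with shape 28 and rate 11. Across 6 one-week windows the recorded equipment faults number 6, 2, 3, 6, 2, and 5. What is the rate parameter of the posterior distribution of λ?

Total count: 6 + 2 + 3 + 6 + 2 + 5 = 24.
Total exposure: 6 weeks.
Conjugate update: add total count to the shape and total exposure to the rate, giving Gamma(52, 17).

17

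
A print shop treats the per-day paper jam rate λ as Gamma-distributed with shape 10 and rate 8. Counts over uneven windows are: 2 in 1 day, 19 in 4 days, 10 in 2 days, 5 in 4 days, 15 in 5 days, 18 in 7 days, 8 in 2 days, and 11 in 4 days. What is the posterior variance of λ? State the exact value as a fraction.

Total count: 2 + 19 + 10 + 5 + 15 + 18 + 8 + 11 = 88.
Total exposure: 1 + 4 + 2 + 4 + 5 + 7 + 2 + 4 = 29 days.
The Gamma prior is conjugate for the Poisson rate, so λ | data ~ Gamma(10+88, 8+29) = Gamma(98, 37).
Posterior variance = α'/β'² = 98/1369.

98/1369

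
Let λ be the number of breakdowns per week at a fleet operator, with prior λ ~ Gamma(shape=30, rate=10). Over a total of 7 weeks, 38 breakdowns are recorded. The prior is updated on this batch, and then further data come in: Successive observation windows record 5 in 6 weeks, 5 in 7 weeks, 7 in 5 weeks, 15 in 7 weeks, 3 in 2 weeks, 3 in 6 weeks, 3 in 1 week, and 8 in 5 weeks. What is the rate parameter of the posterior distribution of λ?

Total count 38 over total exposure 7 weeks.
After the first batch: Gamma(30 + 38, 10 + 7) = Gamma(68, 17).
Total count: 5 + 5 + 7 + 15 + 3 + 3 + 3 + 8 = 49.
Total exposure: 6 + 7 + 5 + 7 + 2 + 6 + 1 + 5 = 39 weeks.
After the second batch: Gamma(68 + 49, 17 + 39) = Gamma(117, 56).

56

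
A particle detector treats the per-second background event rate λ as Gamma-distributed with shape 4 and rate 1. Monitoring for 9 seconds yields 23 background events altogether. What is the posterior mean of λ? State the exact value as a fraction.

27/10

Total count 23 over total exposure 9 seconds.
By Gamma–Poisson conjugacy, the posterior is Gamma(α + Σx, β + Σt) = Gamma(4 + 23, 1 + 9) = Gamma(27, 10).
Posterior mean = α'/β' = 27/10.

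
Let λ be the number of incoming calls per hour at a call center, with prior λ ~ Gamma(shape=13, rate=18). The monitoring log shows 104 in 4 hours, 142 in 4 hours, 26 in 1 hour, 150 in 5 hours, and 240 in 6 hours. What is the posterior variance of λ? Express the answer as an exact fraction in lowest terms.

675/1444

Total count: 104 + 142 + 26 + 150 + 240 = 662.
Total exposure: 4 + 4 + 1 + 5 + 6 = 20 hours.
Posterior: α' = 13 + 662 = 675, β' = 18 + 20 = 38.
Posterior variance = α'/β'² = 675/1444.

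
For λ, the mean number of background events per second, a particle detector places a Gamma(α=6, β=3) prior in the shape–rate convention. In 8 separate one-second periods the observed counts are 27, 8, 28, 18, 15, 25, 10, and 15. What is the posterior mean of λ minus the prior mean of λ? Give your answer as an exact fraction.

130/11

Total count: 27 + 8 + 28 + 18 + 15 + 25 + 10 + 15 = 146.
Total exposure: 8 seconds.
By Gamma–Poisson conjugacy, the posterior is Gamma(α + Σx, β + Σt) = Gamma(6 + 146, 3 + 8) = Gamma(152, 11).
Posterior mean = 152/11 = 152/11; prior mean = 6/3 = 2. Difference = 152/11 − 2 = 130/11.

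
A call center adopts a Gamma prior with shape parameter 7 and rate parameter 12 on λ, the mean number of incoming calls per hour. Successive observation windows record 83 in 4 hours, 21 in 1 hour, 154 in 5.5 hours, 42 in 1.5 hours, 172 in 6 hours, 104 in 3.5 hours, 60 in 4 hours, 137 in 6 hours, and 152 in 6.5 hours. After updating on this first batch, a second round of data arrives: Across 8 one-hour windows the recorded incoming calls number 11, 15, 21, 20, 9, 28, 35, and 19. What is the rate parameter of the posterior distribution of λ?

58

Total count: 83 + 21 + 154 + 42 + 172 + 104 + 60 + 137 + 152 = 925.
Total exposure: 4 + 1 + 5.5 + 1.5 + 6 + 3.5 + 4 + 6 + 6.5 = 38 hours.
After the first batch: Gamma(7 + 925, 12 + 38) = Gamma(932, 50).
Total count: 11 + 15 + 21 + 20 + 9 + 28 + 35 + 19 = 158.
Total exposure: 8 hours.
After the second batch: Gamma(932 + 158, 50 + 8) = Gamma(1090, 58).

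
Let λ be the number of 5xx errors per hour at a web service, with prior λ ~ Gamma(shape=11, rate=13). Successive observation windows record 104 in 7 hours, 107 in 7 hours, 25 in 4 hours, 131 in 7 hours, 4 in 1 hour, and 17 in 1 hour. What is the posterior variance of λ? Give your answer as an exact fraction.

Total count: 104 + 107 + 25 + 131 + 4 + 17 = 388.
Total exposure: 7 + 7 + 4 + 7 + 1 + 1 = 27 hours.
Gamma(α, β) with Poisson data over total exposure Σt gives posterior Gamma(α+Σx, β+Σt) = Gamma(399, 40).
Posterior variance = α'/β'² = 399/1600.

399/1600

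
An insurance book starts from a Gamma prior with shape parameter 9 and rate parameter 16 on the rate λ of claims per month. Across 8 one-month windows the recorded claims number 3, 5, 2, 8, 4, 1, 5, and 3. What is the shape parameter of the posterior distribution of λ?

Total count: 3 + 5 + 2 + 8 + 4 + 1 + 5 + 3 = 31.
Total exposure: 8 months.
The Gamma prior is conjugate for the Poisson rate, so λ | data ~ Gamma(9+31, 16+8) = Gamma(40, 24).

40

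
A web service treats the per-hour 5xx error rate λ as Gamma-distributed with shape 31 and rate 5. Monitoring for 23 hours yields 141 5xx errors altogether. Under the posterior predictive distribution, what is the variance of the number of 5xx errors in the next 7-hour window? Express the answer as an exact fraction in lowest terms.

Total count 141 over total exposure 23 hours.
Gamma(α, β) with Poisson data over total exposure Σt gives posterior Gamma(α+Σx, β+Σt) = Gamma(172, 28).
The posterior predictive for a window of length T is Negative Binomial with variance T·α'·(β'+T)/β'² = 7·172·35/784 = 215/4.

215/4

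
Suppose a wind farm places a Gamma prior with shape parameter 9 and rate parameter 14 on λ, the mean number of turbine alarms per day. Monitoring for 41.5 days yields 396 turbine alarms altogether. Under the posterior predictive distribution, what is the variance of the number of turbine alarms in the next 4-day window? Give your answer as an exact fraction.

42840/1369

Total count 396 over total exposure 41.5 days.
By Gamma–Poisson conjugacy, the posterior is Gamma(α + Σx, β + Σt) = Gamma(9 + 396, 14 + 41.5) = Gamma(405, 111/2).
The posterior predictive for a window of length T is Negative Binomial with variance T·α'·(β'+T)/β'² = 4·405·(119/2)/(12321/4) = 42840/1369.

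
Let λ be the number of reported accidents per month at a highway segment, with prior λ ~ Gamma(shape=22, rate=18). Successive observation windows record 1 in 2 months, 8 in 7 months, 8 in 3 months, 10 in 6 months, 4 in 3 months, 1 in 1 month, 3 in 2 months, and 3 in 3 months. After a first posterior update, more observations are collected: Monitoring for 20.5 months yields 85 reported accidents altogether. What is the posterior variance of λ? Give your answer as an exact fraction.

Total count: 1 + 8 + 8 + 10 + 4 + 1 + 3 + 3 = 38.
Total exposure: 2 + 7 + 3 + 6 + 3 + 1 + 2 + 3 = 27 months.
After the first batch: Gamma(22 + 38, 18 + 27) = Gamma(60, 45).
Total count 85 over total exposure 20.5 months.
After the second batch: Gamma(60 + 85, 45 + 20.5) = Gamma(145, 131/2).
Posterior variance = α'/β'² = 145/(17161/4) = 580/17161.

580/17161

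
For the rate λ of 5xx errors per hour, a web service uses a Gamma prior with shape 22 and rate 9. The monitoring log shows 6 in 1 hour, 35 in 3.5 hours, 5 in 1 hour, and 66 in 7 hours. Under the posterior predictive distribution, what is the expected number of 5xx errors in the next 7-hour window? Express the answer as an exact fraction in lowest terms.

1876/43

Total count: 6 + 35 + 5 + 66 = 112.
Total exposure: 1 + 3.5 + 1 + 7 = 12.5 hours.
By Gamma–Poisson conjugacy, the posterior is Gamma(α + Σx, β + Σt) = Gamma(22 + 112, 9 + 12.5) = Gamma(134, 43/2).
Predictive mean over a 7-hour window = T·E[λ|data] = 7·134/(43/2) = 1876/43.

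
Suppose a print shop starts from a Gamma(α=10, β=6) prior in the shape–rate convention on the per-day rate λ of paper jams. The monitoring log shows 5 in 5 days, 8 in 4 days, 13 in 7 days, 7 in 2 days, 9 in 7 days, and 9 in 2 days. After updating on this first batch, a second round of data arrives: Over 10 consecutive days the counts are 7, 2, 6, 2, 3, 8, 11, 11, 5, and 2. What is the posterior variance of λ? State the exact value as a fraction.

Total count: 5 + 8 + 13 + 7 + 9 + 9 = 51.
Total exposure: 5 + 4 + 7 + 2 + 7 + 2 = 27 days.
After the first batch: Gamma(10 + 51, 6 + 27) = Gamma(61, 33).
Total count: 7 + 2 + 6 + 2 + 3 + 8 + 11 + 11 + 5 + 2 = 57.
Total exposure: 10 days.
After the second batch: Gamma(61 + 57, 33 + 10) = Gamma(118, 43).
Posterior variance = α'/β'² = 118/1849.

118/1849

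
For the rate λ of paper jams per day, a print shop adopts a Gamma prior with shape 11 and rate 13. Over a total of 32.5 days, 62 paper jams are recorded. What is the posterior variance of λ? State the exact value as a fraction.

Total count 62 over total exposure 32.5 days.
The Gamma prior is conjugate for the Poisson rate, so λ | data ~ Gamma(11+62, 13+32.5) = Gamma(73, 91/2).
Posterior variance = α'/β'² = 73/(8281/4) = 292/8281.

292/8281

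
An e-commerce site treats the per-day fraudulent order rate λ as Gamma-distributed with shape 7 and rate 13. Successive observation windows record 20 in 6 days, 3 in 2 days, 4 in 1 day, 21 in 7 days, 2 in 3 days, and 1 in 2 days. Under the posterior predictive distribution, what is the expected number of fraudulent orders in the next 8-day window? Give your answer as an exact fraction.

232/17

Total count: 20 + 3 + 4 + 21 + 2 + 1 = 51.
Total exposure: 6 + 2 + 1 + 7 + 3 + 2 = 21 days.
Posterior: α' = 7 + 51 = 58, β' = 13 + 21 = 34.
Predictive mean over an 8-day window = T·E[λ|data] = 8·58/34 = 232/17.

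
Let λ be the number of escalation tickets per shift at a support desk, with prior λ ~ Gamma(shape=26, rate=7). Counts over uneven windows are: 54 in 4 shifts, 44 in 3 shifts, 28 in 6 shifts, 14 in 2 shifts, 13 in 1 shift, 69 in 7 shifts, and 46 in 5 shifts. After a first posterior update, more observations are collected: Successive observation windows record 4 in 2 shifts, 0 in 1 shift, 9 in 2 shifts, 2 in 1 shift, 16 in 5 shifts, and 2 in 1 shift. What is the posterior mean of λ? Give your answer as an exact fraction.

Total count: 54 + 44 + 28 + 14 + 13 + 69 + 46 = 268.
Total exposure: 4 + 3 + 6 + 2 + 1 + 7 + 5 = 28 shifts.
After the first batch: Gamma(26 + 268, 7 + 28) = Gamma(294, 35).
Total count: 4 + 0 + 9 + 2 + 16 + 2 = 33.
Total exposure: 2 + 1 + 2 + 1 + 5 + 1 = 12 shifts.
After the second batch: Gamma(294 + 33, 35 + 12) = Gamma(327, 47).
Posterior mean = α'/β' = 327/47.

327/47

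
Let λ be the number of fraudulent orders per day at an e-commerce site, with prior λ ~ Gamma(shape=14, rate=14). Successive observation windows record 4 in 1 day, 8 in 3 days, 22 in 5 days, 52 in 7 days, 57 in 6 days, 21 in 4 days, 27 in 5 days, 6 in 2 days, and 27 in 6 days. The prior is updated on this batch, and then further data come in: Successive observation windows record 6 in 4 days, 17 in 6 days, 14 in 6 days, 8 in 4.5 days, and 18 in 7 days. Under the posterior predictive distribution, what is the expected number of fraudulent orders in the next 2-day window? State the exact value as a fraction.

172/23

Total count: 4 + 8 + 22 + 52 + 57 + 21 + 27 + 6 + 27 = 224.
Total exposure: 1 + 3 + 5 + 7 + 6 + 4 + 5 + 2 + 6 = 39 days.
After the first batch: Gamma(14 + 224, 14 + 39) = Gamma(238, 53).
Total count: 6 + 17 + 14 + 8 + 18 = 63.
Total exposure: 4 + 6 + 6 + 4.5 + 7 = 27.5 days.
After the second batch: Gamma(238 + 63, 53 + 27.5) = Gamma(301, 161/2).
Predictive mean over a 2-day window = T·E[λ|data] = 2·301/(161/2) = 172/23.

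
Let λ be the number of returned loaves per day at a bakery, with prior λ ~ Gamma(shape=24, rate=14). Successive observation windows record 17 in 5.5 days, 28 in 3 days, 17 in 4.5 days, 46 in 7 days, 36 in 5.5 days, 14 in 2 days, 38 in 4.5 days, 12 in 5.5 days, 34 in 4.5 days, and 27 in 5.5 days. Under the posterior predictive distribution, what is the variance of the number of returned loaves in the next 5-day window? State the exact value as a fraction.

Total count: 17 + 28 + 17 + 46 + 36 + 14 + 38 + 12 + 34 + 27 = 269.
Total exposure: 5.5 + 3 + 4.5 + 7 + 5.5 + 2 + 4.5 + 5.5 + 4.5 + 5.5 = 47.5 days.
The Gamma prior is conjugate for the Poisson rate, so λ | data ~ Gamma(24+269, 14+47.5) = Gamma(293, 123/2).
The posterior predictive for a window of length T is Negative Binomial with variance T·α'·(β'+T)/β'² = 5·293·(133/2)/(15129/4) = 389690/15129.

389690/15129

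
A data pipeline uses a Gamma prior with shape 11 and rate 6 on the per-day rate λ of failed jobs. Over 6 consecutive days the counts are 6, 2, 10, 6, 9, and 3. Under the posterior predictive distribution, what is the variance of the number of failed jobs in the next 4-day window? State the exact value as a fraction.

Total count: 6 + 2 + 10 + 6 + 9 + 3 = 36.
Total exposure: 6 days.
Gamma(α, β) with Poisson data over total exposure Σt gives posterior Gamma(α+Σx, β+Σt) = Gamma(47, 12).
The posterior predictive for a window of length T is Negative Binomial with variance T·α'·(β'+T)/β'² = 4·47·16/144 = 188/9.

188/9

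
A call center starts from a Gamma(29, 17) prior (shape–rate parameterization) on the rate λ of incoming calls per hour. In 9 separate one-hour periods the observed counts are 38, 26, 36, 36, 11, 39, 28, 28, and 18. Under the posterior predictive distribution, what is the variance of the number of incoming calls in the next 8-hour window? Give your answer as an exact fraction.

Total count: 38 + 26 + 36 + 36 + 11 + 39 + 28 + 28 + 18 = 260.
Total exposure: 9 hours.
The Gamma prior is conjugate for the Poisson rate, so λ | data ~ Gamma(29+260, 17+9) = Gamma(289, 26).
The posterior predictive for a window of length T is Negative Binomial with variance T·α'·(β'+T)/β'² = 8·289·34/676 = 19652/169.

19652/169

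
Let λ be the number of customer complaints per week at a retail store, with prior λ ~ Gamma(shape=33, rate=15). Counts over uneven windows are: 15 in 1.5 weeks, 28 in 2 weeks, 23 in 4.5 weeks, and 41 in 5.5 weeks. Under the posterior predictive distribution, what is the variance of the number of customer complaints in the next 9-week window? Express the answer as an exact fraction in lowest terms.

Total count: 15 + 28 + 23 + 41 = 107.
Total exposure: 1.5 + 2 + 4.5 + 5.5 = 13.5 weeks.
Conjugate update: add total count to the shape and total exposure to the rate, giving Gamma(140, 57/2).
The posterior predictive for a window of length T is Negative Binomial with variance T·α'·(β'+T)/β'² = 9·140·(75/2)/(3249/4) = 21000/361.

21000/361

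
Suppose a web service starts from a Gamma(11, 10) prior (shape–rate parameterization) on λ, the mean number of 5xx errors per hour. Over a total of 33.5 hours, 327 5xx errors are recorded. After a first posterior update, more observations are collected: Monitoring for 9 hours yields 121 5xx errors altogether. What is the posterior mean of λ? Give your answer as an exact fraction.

306/35

Total count 327 over total exposure 33.5 hours.
After the first batch: Gamma(11 + 327, 10 + 33.5) = Gamma(338, 87/2).
Total count 121 over total exposure 9 hours.
After the second batch: Gamma(338 + 121, 87/2 + 9) = Gamma(459, 105/2).
Posterior mean = α'/β' = 459/(105/2) = 306/35.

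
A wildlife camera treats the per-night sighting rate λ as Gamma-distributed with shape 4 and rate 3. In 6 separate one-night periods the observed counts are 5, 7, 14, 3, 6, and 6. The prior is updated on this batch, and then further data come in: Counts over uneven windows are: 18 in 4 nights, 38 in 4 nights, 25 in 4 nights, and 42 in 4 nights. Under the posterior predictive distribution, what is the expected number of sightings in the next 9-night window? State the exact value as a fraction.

1512/25

Total count: 5 + 7 + 14 + 3 + 6 + 6 = 41.
Total exposure: 6 nights.
After the first batch: Gamma(4 + 41, 3 + 6) = Gamma(45, 9).
Total count: 18 + 38 + 25 + 42 = 123.
Total exposure: 4 + 4 + 4 + 4 = 16 nights.
After the second batch: Gamma(45 + 123, 9 + 16) = Gamma(168, 25).
Predictive mean over a 9-night window = T·E[λ|data] = 9·168/25 = 1512/25.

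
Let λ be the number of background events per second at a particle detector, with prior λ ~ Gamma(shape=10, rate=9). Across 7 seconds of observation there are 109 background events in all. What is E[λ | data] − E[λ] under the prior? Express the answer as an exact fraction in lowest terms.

Total count 109 over total exposure 7 seconds.
Conjugate update: add total count to the shape and total exposure to the rate, giving Gamma(119, 16).
Posterior mean = 119/16 = 119/16; prior mean = 10/9 = 10/9. Difference = 119/16 − 10/9 = 911/144.

911/144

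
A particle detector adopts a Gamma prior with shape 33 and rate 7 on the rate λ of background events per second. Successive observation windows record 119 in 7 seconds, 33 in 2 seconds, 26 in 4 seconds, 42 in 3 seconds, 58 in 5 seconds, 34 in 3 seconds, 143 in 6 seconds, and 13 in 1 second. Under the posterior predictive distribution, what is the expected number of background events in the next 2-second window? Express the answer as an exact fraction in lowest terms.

Total count: 119 + 33 + 26 + 42 + 58 + 34 + 143 + 13 = 468.
Total exposure: 7 + 2 + 4 + 3 + 5 + 3 + 6 + 1 = 31 seconds.
Conjugate update: add total count to the shape and total exposure to the rate, giving Gamma(501, 38).
Predictive mean over a 2-second window = T·E[λ|data] = 2·501/38 = 501/19.

501/19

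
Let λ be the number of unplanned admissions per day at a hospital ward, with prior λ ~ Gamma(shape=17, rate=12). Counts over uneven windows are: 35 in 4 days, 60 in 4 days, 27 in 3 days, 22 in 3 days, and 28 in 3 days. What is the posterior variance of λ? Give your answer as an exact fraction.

Total count: 35 + 60 + 27 + 22 + 28 = 172.
Total exposure: 4 + 4 + 3 + 3 + 3 = 17 days.
Conjugate update: add total count to the shape and total exposure to the rate, giving Gamma(189, 29).
Posterior variance = α'/β'² = 189/841.

189/841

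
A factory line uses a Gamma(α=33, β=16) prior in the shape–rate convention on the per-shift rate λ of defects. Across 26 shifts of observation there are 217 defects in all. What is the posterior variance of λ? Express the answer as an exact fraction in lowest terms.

125/882

Total count 217 over total exposure 26 shifts.
Posterior: α' = 33 + 217 = 250, β' = 16 + 26 = 42.
Posterior variance = α'/β'² = 250/1764 = 125/882.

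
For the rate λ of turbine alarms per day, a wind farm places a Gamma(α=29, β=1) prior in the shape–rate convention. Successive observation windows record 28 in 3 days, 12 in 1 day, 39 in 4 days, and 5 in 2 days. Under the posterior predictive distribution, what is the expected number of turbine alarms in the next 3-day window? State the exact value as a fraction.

Total count: 28 + 12 + 39 + 5 = 84.
Total exposure: 3 + 1 + 4 + 2 = 10 days.
By Gamma–Poisson conjugacy, the posterior is Gamma(α + Σx, β + Σt) = Gamma(29 + 84, 1 + 10) = Gamma(113, 11).
Predictive mean over a 3-day window = T·E[λ|data] = 3·113/11 = 339/11.

339/11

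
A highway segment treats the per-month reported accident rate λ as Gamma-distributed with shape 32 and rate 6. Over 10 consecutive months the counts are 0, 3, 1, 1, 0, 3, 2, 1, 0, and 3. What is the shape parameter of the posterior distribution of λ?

Total count: 0 + 3 + 1 + 1 + 0 + 3 + 2 + 1 + 0 + 3 = 14.
Total exposure: 10 months.
By Gamma–Poisson conjugacy, the posterior is Gamma(α + Σx, β + Σt) = Gamma(32 + 14, 6 + 10) = Gamma(46, 16).

46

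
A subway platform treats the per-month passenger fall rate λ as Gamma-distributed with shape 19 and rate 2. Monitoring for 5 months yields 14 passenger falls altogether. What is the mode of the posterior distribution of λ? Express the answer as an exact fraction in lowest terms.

Total count 14 over total exposure 5 months.
The Gamma prior is conjugate for the Poisson rate, so λ | data ~ Gamma(19+14, 2+5) = Gamma(33, 7).
Posterior mode = (α'−1)/β' = 32/7.

32/7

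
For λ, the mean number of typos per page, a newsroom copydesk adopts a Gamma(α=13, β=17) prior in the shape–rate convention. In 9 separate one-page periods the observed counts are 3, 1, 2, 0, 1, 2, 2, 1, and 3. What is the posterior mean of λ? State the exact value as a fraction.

Total count: 3 + 1 + 2 + 0 + 1 + 2 + 2 + 1 + 3 = 15.
Total exposure: 9 pages.
Gamma(α, β) with Poisson data over total exposure Σt gives posterior Gamma(α+Σx, β+Σt) = Gamma(28, 26).
Posterior mean = α'/β' = 28/26 = 14/13.

14/13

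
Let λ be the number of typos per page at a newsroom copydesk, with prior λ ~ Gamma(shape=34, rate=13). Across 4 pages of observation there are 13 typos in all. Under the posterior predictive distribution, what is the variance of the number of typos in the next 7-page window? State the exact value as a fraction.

7896/289

Total count 13 over total exposure 4 pages.
By Gamma–Poisson conjugacy, the posterior is Gamma(α + Σx, β + Σt) = Gamma(34 + 13, 13 + 4) = Gamma(47, 17).
The posterior predictive for a window of length T is Negative Binomial with variance T·α'·(β'+T)/β'² = 7·47·24/289 = 7896/289.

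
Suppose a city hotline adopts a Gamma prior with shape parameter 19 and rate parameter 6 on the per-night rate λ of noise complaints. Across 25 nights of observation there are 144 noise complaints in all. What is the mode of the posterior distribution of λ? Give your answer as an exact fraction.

Total count 144 over total exposure 25 nights.
Gamma(α, β) with Poisson data over total exposure Σt gives posterior Gamma(α+Σx, β+Σt) = Gamma(163, 31).
Posterior mode = (α'−1)/β' = 162/31.

162/31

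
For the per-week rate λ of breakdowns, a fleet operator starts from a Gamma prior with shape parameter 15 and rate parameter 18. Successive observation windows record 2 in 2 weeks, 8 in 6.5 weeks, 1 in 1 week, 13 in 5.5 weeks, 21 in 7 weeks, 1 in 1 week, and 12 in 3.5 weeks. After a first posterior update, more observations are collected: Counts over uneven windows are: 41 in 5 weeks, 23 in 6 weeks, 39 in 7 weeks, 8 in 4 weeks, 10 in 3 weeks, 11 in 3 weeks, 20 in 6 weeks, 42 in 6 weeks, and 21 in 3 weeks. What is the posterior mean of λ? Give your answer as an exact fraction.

576/175

Total count: 2 + 8 + 1 + 13 + 21 + 1 + 12 = 58.
Total exposure: 2 + 6.5 + 1 + 5.5 + 7 + 1 + 3.5 = 26.5 weeks.
After the first batch: Gamma(15 + 58, 18 + 26.5) = Gamma(73, 89/2).
Total count: 41 + 23 + 39 + 8 + 10 + 11 + 20 + 42 + 21 = 215.
Total exposure: 5 + 6 + 7 + 4 + 3 + 3 + 6 + 6 + 3 = 43 weeks.
After the second batch: Gamma(73 + 215, 89/2 + 43) = Gamma(288, 175/2).
Posterior mean = α'/β' = 288/(175/2) = 576/175.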